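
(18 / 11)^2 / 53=324 / 6413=0.05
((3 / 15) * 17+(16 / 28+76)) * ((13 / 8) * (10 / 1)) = 36387 / 28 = 1299.54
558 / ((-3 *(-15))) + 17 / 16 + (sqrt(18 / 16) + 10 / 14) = 3 *sqrt(2) / 4 + 7939 / 560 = 15.24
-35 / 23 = -1.52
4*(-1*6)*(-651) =15624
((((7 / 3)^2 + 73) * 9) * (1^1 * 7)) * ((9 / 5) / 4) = 22239 / 10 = 2223.90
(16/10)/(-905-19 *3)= -4/2405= -0.00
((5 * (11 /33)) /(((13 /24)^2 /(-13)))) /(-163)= 960 /2119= 0.45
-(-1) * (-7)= -7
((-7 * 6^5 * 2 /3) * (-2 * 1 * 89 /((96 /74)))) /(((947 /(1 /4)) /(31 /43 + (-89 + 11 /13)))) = -60837351750 /529373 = -114923.41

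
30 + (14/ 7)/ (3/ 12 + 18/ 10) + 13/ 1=43.98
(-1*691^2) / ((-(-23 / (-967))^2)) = 446487230809 / 529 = 844021230.26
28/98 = 0.29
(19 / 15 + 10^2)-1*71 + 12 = 634 / 15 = 42.27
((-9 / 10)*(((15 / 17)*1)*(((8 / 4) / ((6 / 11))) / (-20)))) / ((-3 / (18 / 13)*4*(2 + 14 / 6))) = -891 / 229840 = -0.00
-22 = -22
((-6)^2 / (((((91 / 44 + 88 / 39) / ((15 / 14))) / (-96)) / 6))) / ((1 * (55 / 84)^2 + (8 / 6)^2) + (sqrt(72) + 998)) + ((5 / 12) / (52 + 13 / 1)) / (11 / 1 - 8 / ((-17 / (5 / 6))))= -57351423708273047755091 / 11166244463712166101364 + 11388692991836160 * sqrt(2) / 369596334691915997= -5.09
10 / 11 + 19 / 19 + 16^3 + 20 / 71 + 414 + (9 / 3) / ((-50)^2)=8810054843 / 1952500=4512.19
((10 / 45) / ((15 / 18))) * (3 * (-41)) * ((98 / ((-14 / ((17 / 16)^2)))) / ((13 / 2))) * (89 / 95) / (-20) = -7381927 / 3952000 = -1.87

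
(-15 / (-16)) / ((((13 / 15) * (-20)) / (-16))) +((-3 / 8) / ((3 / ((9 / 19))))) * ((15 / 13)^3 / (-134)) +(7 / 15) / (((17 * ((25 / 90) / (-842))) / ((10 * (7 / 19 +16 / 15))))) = -22693588665581 / 19018110800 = -1193.26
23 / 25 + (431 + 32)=11598 / 25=463.92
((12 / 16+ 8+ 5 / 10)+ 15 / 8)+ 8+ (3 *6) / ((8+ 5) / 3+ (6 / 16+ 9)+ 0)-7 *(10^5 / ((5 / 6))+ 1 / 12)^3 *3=-6876735478512345089207 / 189504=-36288075600052479.57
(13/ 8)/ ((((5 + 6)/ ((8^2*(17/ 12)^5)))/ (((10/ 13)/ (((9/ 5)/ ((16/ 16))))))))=23.05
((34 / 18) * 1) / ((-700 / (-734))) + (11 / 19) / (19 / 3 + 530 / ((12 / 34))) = 89397239 / 45126900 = 1.98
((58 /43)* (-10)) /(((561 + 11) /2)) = -290 /6149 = -0.05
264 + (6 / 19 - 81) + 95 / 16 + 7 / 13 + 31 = 872569 / 3952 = 220.79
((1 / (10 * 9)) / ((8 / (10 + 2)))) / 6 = 1 / 360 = 0.00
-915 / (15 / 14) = -854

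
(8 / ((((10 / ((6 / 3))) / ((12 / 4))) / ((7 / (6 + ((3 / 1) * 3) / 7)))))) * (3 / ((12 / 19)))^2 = 17689 / 170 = 104.05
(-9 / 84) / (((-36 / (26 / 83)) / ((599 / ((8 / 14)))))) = 7787 / 7968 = 0.98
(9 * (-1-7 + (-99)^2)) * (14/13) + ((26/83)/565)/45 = 2603906307788/27433575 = 94916.77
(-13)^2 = 169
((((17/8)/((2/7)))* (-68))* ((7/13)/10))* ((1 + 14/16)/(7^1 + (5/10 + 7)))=-42483/12064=-3.52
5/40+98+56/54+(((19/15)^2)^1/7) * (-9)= 3670349/37800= 97.10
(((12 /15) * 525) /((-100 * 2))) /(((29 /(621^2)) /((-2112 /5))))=8551974816 /725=11795827.33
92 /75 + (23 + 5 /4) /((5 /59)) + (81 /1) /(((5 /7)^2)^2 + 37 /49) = 134265797 /365700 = 367.15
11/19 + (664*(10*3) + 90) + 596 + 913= 408872/19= 21519.58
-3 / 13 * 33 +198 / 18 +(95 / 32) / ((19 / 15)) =2383 / 416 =5.73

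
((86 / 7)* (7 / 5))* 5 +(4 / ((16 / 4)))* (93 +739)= 918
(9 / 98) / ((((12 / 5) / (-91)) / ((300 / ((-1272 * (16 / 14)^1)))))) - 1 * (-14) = 99851 / 6784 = 14.72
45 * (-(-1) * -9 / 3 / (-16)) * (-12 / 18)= -45 / 8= -5.62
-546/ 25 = -21.84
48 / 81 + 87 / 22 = 2701 / 594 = 4.55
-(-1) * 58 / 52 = 29 / 26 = 1.12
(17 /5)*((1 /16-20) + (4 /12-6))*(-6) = 20893 /40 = 522.32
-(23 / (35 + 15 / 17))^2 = -152881 / 372100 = -0.41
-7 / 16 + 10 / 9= 97 / 144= 0.67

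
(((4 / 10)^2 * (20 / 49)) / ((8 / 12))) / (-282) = -4 / 11515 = -0.00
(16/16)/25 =1/25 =0.04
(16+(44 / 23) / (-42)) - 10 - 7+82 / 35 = 3133 / 2415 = 1.30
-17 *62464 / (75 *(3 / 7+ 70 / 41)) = -304761856 / 45975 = -6628.86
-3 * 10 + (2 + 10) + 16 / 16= -17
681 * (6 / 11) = 4086 / 11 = 371.45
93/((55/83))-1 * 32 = 5959/55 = 108.35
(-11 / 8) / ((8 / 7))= -77 / 64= -1.20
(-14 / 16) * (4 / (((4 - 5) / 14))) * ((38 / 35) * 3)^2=12996 / 25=519.84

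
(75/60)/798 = 5/3192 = 0.00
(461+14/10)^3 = 12358435328/125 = 98867482.62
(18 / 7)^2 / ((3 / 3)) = 324 / 49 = 6.61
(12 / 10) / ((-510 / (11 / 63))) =-11 / 26775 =-0.00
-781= -781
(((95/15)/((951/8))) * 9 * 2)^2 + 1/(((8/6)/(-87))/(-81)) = 2124807613/401956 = 5286.17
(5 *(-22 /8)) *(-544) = 7480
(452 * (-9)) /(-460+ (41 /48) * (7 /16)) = 8.85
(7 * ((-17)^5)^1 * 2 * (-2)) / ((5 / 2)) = 79511992 / 5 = 15902398.40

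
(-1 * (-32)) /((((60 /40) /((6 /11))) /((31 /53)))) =3968 /583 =6.81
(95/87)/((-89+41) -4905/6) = -190/150597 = -0.00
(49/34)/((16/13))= 637/544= 1.17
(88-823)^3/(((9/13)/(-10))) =5735388750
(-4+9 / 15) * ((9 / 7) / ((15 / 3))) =-153 / 175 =-0.87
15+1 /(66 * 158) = 156421 /10428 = 15.00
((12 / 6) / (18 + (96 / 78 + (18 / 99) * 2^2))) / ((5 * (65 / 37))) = 0.01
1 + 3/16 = 19/16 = 1.19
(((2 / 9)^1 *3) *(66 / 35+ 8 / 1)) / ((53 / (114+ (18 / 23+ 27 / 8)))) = 1253731 / 85330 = 14.69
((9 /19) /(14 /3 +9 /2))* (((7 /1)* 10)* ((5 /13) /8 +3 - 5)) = -38367 /5434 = -7.06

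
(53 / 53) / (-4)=-0.25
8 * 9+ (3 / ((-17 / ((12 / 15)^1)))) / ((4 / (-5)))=1227 / 17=72.18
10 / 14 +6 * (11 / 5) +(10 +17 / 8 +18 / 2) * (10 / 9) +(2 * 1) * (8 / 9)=5483 / 140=39.16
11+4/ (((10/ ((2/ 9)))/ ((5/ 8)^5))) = 811633/ 73728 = 11.01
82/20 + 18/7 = 467/70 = 6.67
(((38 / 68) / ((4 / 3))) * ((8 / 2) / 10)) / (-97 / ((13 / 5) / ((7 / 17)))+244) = 247 / 336860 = 0.00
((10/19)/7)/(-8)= -5/532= -0.01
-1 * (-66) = 66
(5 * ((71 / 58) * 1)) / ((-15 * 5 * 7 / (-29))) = 71 / 210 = 0.34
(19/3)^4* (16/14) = 1042568/567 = 1838.74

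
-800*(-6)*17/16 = 5100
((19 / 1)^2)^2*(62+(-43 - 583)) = -73501044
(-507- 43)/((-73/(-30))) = -16500/73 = -226.03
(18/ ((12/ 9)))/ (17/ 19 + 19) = 19/ 28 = 0.68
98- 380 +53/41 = -11509/41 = -280.71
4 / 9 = 0.44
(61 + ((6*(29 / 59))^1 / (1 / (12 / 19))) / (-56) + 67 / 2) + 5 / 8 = 95.09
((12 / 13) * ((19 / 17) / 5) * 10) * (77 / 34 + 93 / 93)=25308 / 3757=6.74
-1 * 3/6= -1/2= -0.50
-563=-563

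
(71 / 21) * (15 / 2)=355 / 14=25.36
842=842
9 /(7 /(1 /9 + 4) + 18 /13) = 2.92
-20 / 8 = -5 / 2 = -2.50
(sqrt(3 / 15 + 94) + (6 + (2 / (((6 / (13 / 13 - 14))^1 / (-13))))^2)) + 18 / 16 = sqrt(2355) / 5 + 229001 / 72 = 3190.28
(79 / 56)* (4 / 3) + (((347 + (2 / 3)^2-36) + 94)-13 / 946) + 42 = 13389038 / 29799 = 449.31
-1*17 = -17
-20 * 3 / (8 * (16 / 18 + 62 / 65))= -8775 / 2156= -4.07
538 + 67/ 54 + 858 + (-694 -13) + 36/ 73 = 2722873/ 3942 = 690.73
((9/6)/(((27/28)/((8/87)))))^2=12544/613089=0.02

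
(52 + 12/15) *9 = 2376/5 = 475.20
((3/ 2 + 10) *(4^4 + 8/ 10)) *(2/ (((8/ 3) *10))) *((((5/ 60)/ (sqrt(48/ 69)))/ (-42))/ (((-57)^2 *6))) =-2461 *sqrt(23)/ 436665600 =-0.00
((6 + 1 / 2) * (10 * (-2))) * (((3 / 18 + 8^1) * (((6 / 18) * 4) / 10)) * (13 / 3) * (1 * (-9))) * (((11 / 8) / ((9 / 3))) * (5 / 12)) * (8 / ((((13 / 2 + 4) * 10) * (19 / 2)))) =13013 / 1539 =8.46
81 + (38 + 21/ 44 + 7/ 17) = 89677/ 748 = 119.89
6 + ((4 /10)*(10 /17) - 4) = 2.24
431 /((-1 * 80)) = -431 /80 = -5.39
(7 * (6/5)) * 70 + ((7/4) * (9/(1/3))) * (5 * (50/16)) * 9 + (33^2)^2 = 38180913/32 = 1193153.53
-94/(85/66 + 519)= -6204/34339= -0.18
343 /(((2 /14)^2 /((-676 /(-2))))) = 5680766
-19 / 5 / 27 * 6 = -38 / 45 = -0.84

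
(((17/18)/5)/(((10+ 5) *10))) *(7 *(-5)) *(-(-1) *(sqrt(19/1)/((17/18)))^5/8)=-5526549 *sqrt(19)/2088025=-11.54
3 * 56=168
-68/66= -34/33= -1.03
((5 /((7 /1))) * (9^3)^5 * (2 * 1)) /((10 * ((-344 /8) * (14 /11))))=-2264802453041139 /4214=-537447188666.62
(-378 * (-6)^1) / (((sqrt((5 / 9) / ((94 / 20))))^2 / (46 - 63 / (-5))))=140546826 / 125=1124374.61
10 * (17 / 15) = 34 / 3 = 11.33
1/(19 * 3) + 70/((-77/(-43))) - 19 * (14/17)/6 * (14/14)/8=1102353/28424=38.78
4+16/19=92/19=4.84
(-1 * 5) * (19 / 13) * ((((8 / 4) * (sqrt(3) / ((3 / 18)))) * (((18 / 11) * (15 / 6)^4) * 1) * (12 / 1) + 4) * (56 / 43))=-538650000 * sqrt(3) / 6149 - 21280 / 559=-151765.04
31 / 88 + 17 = 1527 / 88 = 17.35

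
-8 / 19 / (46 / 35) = -140 / 437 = -0.32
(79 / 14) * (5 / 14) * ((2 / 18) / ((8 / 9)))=395 / 1568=0.25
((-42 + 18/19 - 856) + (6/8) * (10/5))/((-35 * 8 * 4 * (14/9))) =306279/595840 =0.51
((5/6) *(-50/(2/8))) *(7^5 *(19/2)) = -79833250/3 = -26611083.33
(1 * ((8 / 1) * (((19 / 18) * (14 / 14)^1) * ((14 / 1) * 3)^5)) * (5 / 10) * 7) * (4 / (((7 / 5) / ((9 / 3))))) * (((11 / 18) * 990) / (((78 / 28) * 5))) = 18695235525120 / 13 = 1438095040393.85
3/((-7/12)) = -36/7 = -5.14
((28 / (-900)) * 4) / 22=-0.01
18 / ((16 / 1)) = 9 / 8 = 1.12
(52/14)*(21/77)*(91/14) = 507/77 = 6.58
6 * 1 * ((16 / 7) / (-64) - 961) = -5766.21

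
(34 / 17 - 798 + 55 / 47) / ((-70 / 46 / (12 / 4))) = 2577633 / 1645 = 1566.95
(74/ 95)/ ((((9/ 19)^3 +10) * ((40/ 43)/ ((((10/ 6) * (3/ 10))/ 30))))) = 574351/ 415914000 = 0.00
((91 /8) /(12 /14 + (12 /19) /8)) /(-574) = -1729 /81672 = -0.02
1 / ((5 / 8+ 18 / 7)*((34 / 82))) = 2296 / 3043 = 0.75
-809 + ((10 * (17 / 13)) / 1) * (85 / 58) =-789.84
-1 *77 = -77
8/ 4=2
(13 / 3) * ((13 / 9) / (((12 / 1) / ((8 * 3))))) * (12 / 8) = 169 / 9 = 18.78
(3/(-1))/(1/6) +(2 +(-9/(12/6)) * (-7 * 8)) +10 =246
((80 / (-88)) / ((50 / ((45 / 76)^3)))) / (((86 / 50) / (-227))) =103426875 / 207635648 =0.50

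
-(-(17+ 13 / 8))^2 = -22201 / 64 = -346.89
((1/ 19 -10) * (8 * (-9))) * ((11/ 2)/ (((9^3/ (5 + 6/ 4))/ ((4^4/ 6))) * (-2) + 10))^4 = 372922323200114688/ 287913442281379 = 1295.26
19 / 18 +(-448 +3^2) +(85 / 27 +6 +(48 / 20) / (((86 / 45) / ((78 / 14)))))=-6855931 / 16254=-421.80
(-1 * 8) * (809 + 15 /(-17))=-109904 /17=-6464.94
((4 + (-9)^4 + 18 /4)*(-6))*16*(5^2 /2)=-7883400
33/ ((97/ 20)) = 660/ 97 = 6.80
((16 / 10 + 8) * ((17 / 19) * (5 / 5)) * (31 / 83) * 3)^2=5758988544 / 62173225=92.63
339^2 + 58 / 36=2068607 / 18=114922.61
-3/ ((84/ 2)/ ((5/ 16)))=-5/ 224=-0.02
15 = 15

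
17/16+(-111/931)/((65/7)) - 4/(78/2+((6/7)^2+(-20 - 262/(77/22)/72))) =0.84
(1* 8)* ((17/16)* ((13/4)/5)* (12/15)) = 221/50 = 4.42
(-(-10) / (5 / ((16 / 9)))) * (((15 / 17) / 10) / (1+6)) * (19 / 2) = 152 / 357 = 0.43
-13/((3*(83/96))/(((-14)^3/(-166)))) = -570752/6889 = -82.85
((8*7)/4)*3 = 42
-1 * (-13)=13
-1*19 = -19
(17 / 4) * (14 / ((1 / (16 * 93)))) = 88536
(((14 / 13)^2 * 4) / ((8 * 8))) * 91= 343 / 52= 6.60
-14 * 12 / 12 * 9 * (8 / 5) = -1008 / 5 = -201.60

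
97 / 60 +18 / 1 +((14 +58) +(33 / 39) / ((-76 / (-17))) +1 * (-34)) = 214171 / 3705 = 57.81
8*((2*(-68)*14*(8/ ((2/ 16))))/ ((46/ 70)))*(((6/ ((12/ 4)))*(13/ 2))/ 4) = -4821259.13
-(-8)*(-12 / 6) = -16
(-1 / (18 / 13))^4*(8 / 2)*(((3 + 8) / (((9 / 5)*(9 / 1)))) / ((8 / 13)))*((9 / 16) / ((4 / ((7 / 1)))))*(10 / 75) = 28589561 / 181398528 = 0.16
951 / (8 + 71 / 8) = 2536 / 45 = 56.36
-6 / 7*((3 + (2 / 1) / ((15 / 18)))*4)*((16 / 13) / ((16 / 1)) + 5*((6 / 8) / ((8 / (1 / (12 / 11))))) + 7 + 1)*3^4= -18574191 / 1456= -12757.00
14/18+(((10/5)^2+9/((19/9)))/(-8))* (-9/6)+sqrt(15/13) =sqrt(195)/13+6367/2736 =3.40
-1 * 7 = -7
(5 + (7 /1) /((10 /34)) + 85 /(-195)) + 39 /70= 15791 /546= 28.92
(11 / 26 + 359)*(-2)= -9345 / 13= -718.85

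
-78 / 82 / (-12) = 13 / 164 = 0.08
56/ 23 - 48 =-1048/ 23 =-45.57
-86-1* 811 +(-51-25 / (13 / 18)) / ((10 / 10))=-12774 / 13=-982.62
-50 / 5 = -10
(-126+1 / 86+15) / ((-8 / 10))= 47725 / 344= 138.74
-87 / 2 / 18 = -29 / 12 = -2.42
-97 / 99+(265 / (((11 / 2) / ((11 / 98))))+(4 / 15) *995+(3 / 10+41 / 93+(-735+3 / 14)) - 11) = -357367781 / 751905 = -475.28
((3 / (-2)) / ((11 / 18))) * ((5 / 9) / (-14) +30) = -11325 / 154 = -73.54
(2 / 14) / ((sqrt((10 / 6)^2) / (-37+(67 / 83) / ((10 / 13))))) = -89517 / 29050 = -3.08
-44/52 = -0.85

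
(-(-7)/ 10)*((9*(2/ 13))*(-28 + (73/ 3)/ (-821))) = -1449777/ 53365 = -27.17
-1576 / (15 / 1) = -1576 / 15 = -105.07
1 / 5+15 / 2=77 / 10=7.70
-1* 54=-54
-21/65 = -0.32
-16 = -16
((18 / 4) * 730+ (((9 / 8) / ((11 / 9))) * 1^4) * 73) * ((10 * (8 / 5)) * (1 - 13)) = -7079832 / 11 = -643621.09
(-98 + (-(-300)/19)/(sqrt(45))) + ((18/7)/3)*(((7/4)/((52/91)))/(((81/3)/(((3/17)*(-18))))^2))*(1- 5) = -28364/289 + 20*sqrt(5)/19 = -95.79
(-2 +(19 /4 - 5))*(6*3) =-81 /2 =-40.50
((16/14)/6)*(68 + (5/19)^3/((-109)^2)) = 12.95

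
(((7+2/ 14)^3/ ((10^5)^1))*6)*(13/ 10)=39/ 1372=0.03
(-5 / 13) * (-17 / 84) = 85 / 1092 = 0.08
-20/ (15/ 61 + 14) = -1220/ 869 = -1.40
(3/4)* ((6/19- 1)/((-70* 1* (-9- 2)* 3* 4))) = -0.00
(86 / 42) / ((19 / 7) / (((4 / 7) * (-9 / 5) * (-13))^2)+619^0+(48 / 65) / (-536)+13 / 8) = 1051680240 / 1355319119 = 0.78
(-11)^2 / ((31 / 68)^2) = 559504 / 961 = 582.21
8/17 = 0.47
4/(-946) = -2/473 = -0.00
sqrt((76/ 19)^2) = 4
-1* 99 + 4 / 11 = -1085 / 11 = -98.64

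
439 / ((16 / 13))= 5707 / 16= 356.69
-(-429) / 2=214.50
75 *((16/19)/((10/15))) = 1800/19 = 94.74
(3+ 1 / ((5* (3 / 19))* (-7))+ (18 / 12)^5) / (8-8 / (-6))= 34987 / 31360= 1.12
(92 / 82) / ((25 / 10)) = 0.45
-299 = -299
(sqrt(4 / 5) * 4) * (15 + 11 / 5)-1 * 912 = -912 + 688 * sqrt(5) / 25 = -850.46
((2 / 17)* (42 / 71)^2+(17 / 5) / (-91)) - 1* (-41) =1598825926 / 38992135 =41.00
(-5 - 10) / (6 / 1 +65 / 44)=-660 / 329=-2.01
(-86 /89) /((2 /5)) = -2.42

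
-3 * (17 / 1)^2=-867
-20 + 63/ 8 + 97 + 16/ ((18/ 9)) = 743/ 8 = 92.88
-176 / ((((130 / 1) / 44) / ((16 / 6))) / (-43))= 1331968 / 195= 6830.61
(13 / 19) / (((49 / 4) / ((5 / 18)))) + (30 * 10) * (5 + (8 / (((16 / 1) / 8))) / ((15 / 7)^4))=978412546 / 628425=1556.93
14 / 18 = 7 / 9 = 0.78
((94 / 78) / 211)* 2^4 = 752 / 8229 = 0.09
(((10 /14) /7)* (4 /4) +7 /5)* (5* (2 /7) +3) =11408 /1715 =6.65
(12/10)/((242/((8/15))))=8/3025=0.00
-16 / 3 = -5.33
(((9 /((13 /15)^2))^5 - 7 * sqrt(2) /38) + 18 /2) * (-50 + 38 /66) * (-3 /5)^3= 2636943.07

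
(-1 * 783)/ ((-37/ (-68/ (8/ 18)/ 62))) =-119799/ 2294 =-52.22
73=73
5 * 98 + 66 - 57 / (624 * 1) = 115629 / 208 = 555.91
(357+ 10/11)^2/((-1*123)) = -15499969/14883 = -1041.45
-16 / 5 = -3.20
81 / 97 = 0.84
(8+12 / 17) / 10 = 74 / 85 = 0.87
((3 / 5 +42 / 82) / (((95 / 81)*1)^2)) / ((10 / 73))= 2873718 / 486875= 5.90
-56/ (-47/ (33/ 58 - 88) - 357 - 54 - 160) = 283976/ 2892815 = 0.10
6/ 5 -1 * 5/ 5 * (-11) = 61/ 5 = 12.20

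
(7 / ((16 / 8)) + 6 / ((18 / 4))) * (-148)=-2146 / 3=-715.33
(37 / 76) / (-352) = -37 / 26752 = -0.00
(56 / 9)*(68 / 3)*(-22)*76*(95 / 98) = -43204480 / 189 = -228595.13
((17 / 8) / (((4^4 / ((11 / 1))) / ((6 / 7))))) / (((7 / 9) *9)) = 561 / 50176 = 0.01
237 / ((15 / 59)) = 4661 / 5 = 932.20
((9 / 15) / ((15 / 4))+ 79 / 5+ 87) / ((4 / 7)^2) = 63063 / 200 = 315.32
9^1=9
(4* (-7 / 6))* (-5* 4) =280 / 3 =93.33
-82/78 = -41/39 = -1.05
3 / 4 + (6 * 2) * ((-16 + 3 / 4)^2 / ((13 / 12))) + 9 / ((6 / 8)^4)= 1219267 / 468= 2605.27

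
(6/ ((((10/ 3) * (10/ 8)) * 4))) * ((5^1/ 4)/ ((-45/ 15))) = -3/ 20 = -0.15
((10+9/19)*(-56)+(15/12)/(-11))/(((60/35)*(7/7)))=-1144339/3344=-342.21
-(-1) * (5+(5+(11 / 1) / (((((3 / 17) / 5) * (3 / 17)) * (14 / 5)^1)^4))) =29973960274770635 / 252047376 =118921929.48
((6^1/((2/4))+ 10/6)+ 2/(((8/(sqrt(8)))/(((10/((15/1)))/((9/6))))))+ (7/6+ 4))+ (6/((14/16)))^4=2*sqrt(2)/9+ 32121809/14406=2230.07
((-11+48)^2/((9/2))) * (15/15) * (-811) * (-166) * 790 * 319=92892395035880/9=10321377226208.89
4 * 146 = 584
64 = 64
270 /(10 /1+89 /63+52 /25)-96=-1614846 /21251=-75.99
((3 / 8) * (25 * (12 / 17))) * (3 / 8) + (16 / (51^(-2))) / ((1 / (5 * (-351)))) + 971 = -19865548973 / 272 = -73035106.52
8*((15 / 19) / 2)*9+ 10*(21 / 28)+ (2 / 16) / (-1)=5441 / 152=35.80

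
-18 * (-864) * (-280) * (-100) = 435456000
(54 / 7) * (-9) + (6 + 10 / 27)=-11918 / 189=-63.06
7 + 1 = 8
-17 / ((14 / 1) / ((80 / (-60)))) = 34 / 21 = 1.62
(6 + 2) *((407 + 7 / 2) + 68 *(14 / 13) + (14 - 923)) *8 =-353824 / 13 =-27217.23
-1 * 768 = -768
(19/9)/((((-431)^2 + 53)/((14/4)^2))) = 931/6689304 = 0.00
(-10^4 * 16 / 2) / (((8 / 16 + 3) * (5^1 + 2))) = -160000 / 49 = -3265.31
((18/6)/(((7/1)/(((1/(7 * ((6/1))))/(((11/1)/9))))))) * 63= 81/154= 0.53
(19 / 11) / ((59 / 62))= 1178 / 649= 1.82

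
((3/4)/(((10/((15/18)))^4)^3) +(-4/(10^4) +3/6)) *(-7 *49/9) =-1273239948245550439/66870753361920000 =-19.04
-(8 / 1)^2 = -64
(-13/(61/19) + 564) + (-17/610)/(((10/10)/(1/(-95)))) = 32449167/57950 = 559.95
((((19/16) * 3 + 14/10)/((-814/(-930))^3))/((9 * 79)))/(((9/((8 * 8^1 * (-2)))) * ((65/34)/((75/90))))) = -40211891800/623155138749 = -0.06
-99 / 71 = -1.39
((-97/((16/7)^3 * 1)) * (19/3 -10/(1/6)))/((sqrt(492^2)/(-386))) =-1033829783/3022848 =-342.01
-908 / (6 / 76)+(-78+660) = -32758 / 3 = -10919.33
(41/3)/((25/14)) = 574/75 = 7.65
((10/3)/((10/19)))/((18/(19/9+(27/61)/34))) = 753331/1007964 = 0.75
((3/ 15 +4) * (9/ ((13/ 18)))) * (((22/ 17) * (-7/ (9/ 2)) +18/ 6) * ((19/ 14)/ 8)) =77463/ 8840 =8.76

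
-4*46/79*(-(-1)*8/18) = -736/711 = -1.04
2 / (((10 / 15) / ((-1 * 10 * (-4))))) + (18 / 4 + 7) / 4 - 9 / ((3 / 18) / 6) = -1609 / 8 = -201.12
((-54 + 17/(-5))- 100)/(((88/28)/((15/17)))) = -16527/374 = -44.19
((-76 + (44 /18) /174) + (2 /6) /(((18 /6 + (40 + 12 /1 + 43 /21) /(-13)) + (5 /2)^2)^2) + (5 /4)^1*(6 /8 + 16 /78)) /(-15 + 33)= -376627156209619 /90657427696992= -4.15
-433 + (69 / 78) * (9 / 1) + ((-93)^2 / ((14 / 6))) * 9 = 5994241 / 182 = 32935.39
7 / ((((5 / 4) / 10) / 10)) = 560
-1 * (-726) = 726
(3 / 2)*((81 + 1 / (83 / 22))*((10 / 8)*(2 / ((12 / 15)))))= 505875 / 1328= 380.93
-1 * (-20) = 20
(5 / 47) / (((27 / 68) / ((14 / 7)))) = 680 / 1269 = 0.54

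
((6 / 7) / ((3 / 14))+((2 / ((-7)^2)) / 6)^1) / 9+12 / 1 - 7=7204 / 1323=5.45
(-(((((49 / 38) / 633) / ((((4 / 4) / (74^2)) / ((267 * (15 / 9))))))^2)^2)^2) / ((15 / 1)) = -32280947545645371882759396249625044120220745385703142420000000 / 1313347774442308963309391955073443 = -24579131418068556262073650000.00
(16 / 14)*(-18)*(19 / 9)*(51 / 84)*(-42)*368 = 2852736 / 7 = 407533.71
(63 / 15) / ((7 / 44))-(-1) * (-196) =-848 / 5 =-169.60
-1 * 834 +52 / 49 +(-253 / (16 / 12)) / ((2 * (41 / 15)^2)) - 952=-1184556951 / 658952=-1797.64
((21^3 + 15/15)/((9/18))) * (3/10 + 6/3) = 213026/5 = 42605.20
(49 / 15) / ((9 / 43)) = 2107 / 135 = 15.61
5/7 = 0.71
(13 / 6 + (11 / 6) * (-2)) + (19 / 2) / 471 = -697 / 471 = -1.48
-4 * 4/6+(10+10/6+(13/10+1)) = 113/10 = 11.30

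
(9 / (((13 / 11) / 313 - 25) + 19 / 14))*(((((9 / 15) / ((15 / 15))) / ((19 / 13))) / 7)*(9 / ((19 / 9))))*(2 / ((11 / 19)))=-11865204 / 36082615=-0.33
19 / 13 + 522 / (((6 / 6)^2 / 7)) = 47521 / 13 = 3655.46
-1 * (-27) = 27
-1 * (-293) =293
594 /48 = 99 /8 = 12.38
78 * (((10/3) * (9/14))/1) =1170/7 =167.14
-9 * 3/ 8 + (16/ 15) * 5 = 47/ 24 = 1.96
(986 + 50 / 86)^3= 960281946.76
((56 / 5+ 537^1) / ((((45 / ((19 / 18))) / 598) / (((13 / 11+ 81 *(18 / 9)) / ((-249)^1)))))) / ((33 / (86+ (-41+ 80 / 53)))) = -2755974485927 / 388031391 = -7102.45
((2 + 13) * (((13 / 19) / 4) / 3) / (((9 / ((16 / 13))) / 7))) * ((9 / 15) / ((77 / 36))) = 48 / 209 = 0.23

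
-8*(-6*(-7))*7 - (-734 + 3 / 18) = -9709 / 6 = -1618.17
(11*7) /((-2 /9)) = -693 /2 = -346.50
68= 68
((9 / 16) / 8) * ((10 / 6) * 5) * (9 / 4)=675 / 512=1.32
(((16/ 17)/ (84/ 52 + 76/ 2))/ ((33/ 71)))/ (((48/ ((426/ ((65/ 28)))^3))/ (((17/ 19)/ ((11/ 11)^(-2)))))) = 13388093311488/ 2273789375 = 5888.01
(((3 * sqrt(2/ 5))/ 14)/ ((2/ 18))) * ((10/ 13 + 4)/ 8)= 837 * sqrt(10)/ 3640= 0.73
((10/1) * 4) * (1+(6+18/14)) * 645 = 1496400/7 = 213771.43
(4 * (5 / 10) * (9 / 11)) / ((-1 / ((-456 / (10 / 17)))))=69768 / 55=1268.51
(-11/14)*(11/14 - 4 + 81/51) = 4257/3332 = 1.28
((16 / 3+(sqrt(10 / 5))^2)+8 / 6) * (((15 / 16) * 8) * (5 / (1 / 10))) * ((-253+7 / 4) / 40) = -326625 / 16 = -20414.06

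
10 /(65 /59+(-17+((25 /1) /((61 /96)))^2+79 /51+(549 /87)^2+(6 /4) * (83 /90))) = 627749816600 /98859640326123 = 0.01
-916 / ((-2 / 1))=458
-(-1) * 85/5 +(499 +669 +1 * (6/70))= 41478/35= 1185.09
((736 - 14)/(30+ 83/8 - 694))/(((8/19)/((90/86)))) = -68590/24983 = -2.75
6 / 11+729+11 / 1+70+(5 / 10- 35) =17073 / 22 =776.05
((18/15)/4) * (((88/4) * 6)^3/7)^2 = 7934779201536/245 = 32386853883.82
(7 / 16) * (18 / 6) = 21 / 16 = 1.31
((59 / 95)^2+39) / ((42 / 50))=46.89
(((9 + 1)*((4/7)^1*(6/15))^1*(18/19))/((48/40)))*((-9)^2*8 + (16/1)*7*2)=209280/133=1573.53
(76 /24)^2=361 /36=10.03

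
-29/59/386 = -29/22774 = -0.00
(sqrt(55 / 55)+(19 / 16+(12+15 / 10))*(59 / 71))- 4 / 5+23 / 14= 558547 / 39760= 14.05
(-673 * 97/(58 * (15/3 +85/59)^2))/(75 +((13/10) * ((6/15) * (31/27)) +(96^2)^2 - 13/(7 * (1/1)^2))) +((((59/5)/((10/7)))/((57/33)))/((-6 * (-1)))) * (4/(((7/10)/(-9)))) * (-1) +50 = 61165067016766628023/672221354349095840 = 90.99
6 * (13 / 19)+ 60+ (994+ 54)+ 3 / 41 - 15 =854702 / 779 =1097.18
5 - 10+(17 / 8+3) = 1 / 8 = 0.12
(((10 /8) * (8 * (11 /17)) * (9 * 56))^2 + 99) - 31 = 3073613252 /289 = 10635339.97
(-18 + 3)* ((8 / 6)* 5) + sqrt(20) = -95.53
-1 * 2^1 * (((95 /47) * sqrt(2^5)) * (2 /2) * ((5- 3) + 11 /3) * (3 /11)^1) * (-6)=77520 * sqrt(2) /517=212.05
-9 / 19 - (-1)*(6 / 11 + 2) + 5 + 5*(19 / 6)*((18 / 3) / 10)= 6927 / 418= 16.57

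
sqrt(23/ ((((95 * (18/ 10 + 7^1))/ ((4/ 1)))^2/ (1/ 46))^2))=sqrt(23)/ 2009326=0.00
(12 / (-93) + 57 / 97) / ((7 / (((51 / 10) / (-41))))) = -0.01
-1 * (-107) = 107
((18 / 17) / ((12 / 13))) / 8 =0.14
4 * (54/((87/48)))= 3456/29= 119.17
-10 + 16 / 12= -26 / 3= -8.67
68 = 68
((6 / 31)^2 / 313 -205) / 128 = -61662529 / 38501504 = -1.60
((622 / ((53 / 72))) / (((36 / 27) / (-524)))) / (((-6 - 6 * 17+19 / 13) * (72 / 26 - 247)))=-2974418928 / 233060875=-12.76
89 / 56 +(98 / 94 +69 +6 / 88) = 2075859 / 28952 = 71.70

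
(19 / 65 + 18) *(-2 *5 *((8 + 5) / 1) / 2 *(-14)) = 16646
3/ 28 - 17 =-473/ 28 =-16.89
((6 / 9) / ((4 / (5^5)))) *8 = 4166.67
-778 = -778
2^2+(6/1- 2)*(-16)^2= 1028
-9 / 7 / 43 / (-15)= 3 / 1505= 0.00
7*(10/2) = 35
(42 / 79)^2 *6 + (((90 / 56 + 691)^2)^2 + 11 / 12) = 2648228329535822672099 / 11508204288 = 230116555394.94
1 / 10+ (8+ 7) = 151 / 10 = 15.10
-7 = -7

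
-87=-87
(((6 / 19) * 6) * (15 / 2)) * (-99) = -26730 / 19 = -1406.84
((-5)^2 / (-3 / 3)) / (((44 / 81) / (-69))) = 3175.57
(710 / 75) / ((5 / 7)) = 13.25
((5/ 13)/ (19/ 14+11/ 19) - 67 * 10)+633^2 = 535625707/ 1339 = 400019.20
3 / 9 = 1 / 3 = 0.33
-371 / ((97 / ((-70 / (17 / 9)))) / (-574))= -134161020 / 1649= -81359.02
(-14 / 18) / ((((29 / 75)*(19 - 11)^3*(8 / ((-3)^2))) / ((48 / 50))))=-63 / 14848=-0.00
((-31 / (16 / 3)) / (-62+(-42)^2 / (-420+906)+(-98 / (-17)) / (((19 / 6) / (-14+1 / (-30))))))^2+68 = 233105884260210113 / 3427785868911616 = 68.00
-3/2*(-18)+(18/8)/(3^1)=111/4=27.75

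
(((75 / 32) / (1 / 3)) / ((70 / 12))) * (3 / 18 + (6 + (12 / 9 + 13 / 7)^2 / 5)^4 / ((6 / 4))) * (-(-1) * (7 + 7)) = 394314602806650709 / 8405079858000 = 46913.84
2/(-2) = -1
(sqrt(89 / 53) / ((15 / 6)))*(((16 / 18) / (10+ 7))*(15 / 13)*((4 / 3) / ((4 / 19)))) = 0.20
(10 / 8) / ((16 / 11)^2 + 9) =121 / 1076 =0.11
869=869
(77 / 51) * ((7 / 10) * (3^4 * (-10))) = -14553 / 17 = -856.06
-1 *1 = -1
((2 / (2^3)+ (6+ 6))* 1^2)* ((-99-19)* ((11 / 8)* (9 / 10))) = -286209 / 160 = -1788.81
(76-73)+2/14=22/7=3.14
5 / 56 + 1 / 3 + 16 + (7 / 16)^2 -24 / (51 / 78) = -1836235 / 91392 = -20.09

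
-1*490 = -490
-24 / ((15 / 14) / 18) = -2016 / 5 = -403.20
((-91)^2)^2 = 68574961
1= 1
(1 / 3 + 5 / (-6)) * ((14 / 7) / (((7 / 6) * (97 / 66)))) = -396 / 679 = -0.58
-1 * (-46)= 46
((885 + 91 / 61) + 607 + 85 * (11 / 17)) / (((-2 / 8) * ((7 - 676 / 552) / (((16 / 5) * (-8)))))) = 6674024448 / 243085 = 27455.52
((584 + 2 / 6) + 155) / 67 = 2218 / 201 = 11.03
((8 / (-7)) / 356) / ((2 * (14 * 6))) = -1 / 52332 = -0.00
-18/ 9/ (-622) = 1/ 311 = 0.00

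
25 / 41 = 0.61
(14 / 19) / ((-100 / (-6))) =21 / 475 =0.04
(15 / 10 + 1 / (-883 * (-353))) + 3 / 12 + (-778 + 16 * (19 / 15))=-14138354881 / 18701940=-755.98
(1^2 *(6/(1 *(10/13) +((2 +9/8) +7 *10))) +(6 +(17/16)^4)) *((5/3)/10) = 1.23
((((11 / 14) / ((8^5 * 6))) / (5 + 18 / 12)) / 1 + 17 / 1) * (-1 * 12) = -204.00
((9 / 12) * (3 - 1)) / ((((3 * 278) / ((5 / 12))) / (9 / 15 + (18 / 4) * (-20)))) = -149 / 2224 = -0.07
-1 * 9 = -9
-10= -10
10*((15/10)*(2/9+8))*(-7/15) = -518/9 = -57.56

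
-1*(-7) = 7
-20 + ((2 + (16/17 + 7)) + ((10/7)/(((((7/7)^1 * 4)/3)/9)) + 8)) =1805/238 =7.58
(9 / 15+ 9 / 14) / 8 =87 / 560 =0.16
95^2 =9025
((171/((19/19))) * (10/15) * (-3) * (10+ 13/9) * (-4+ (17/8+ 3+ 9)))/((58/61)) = -9669537/232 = -41679.04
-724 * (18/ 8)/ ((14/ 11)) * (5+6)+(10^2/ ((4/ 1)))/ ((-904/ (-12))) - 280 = -14358.88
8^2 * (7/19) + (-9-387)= -7076/19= -372.42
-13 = -13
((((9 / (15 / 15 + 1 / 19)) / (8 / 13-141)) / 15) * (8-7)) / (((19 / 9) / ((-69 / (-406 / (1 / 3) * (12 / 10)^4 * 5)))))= -299 / 28452480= -0.00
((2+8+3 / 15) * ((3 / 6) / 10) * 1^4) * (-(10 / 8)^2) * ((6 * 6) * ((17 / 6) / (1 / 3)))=-7803 / 32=-243.84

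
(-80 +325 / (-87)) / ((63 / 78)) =-103.67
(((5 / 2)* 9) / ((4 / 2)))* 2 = 45 / 2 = 22.50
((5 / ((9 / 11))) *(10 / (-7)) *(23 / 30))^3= -2024284625 / 6751269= -299.84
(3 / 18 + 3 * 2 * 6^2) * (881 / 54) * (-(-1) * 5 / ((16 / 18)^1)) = 5713285 / 288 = 19837.80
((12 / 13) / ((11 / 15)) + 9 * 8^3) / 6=109854 / 143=768.21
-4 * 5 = -20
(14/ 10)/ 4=7/ 20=0.35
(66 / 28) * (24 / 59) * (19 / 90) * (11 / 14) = 2299 / 14455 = 0.16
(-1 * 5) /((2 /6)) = -15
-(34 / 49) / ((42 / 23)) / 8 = -391 / 8232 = -0.05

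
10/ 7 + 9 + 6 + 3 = 136/ 7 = 19.43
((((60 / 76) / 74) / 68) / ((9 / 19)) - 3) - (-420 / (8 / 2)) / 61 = -1.28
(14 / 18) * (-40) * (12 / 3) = -1120 / 9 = -124.44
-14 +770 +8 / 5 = 3788 / 5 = 757.60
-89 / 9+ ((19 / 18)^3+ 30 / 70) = -338195 / 40824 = -8.28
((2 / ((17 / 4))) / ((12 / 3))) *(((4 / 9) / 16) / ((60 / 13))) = 0.00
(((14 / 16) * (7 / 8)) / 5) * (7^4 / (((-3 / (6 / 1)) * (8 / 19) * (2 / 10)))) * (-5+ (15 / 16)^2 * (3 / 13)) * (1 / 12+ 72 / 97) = 34295264097815 / 991690752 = 34582.62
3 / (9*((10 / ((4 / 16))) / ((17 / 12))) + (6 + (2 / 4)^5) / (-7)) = 11424 / 964399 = 0.01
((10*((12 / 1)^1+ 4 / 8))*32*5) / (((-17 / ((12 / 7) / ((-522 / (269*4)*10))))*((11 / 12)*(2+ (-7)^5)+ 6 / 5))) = -86080000 / 3189424553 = -0.03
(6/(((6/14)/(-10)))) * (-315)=44100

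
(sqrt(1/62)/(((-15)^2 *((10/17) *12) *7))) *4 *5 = 17 *sqrt(62)/585900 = 0.00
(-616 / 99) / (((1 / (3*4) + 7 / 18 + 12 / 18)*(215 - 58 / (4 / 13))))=-0.21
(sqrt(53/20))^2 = 53/20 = 2.65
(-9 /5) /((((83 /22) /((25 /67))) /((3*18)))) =-53460 /5561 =-9.61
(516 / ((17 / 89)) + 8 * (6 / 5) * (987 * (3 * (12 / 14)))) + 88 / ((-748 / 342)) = 2297208 / 85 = 27025.98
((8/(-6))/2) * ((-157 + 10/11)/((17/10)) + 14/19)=60.72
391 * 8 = 3128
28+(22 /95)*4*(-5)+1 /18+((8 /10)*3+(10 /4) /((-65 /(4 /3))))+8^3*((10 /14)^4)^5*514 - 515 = -309861728904304161951523 /1773782079795914782230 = -174.69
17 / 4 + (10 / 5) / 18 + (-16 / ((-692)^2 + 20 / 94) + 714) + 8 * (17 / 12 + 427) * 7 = 3336789918035 / 135039708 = 24709.69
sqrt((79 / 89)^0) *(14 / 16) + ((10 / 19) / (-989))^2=2471712567 / 2824813448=0.88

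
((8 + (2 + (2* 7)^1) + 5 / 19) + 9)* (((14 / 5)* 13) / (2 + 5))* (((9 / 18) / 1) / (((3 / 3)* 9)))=9.61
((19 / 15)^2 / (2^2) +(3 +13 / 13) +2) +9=13861 / 900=15.40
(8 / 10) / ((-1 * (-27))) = 4 / 135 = 0.03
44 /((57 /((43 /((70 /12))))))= 3784 /665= 5.69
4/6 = 2/3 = 0.67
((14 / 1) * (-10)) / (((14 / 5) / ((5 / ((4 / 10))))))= -625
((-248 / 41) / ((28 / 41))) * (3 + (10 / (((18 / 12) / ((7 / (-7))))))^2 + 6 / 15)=-133486 / 315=-423.77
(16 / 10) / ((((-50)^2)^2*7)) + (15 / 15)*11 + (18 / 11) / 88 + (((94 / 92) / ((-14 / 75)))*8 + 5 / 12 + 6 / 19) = -138965949060119 / 4337566406250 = -32.04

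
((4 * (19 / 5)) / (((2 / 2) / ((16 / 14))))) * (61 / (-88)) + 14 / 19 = -82694 / 7315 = -11.30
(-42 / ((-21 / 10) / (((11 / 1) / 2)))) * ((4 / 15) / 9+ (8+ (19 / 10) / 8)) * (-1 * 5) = -982135 / 216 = -4546.92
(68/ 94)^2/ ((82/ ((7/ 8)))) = 2023/ 362276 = 0.01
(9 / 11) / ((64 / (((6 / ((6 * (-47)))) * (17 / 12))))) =-51 / 132352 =-0.00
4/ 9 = 0.44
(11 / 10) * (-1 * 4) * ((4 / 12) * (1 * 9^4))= -48114 / 5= -9622.80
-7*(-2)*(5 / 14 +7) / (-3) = -103 / 3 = -34.33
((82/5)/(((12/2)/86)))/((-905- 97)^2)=1763/7530030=0.00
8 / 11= 0.73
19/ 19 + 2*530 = 1061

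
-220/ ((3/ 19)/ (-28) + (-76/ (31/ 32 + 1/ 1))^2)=-66361680/ 449509723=-0.15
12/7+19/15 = 313/105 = 2.98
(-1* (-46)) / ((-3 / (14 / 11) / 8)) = -5152 / 33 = -156.12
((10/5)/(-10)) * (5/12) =-1/12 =-0.08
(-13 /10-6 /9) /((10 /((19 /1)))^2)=-21299 /3000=-7.10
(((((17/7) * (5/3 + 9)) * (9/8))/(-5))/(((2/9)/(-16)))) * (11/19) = 161568/665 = 242.96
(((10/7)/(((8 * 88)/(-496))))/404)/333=-155/20717928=-0.00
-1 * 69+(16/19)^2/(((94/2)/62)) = -68.06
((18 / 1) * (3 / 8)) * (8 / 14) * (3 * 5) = 405 / 7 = 57.86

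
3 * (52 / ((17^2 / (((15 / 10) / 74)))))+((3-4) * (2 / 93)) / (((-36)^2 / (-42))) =1249999 / 107400492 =0.01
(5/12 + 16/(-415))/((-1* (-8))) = 1883/39840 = 0.05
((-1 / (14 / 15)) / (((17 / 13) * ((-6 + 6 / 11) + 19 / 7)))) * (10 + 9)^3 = 14712555 / 7174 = 2050.82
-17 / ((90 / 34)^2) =-4913 / 2025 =-2.43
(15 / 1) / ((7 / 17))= 255 / 7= 36.43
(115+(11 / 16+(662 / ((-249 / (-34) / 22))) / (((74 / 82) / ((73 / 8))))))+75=2992232399 / 147408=20298.98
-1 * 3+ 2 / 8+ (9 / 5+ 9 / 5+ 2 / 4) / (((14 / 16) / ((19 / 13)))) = 7459 / 1820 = 4.10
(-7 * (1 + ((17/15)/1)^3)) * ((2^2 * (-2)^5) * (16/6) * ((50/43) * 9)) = 118816768/1935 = 61404.01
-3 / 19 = -0.16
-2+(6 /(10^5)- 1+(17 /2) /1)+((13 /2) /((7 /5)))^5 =3635152153967 /1680700000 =2162.88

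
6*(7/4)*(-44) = -462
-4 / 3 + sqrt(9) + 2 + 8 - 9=8 / 3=2.67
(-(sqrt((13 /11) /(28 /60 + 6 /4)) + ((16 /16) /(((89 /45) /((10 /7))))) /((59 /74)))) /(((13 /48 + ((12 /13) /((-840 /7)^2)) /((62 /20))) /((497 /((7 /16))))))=-3658801536000 /962923129 -109873920 *sqrt(253110) /17001853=-7050.95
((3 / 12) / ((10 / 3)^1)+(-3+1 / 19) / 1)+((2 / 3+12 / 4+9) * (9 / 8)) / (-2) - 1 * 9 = -7219 / 380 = -19.00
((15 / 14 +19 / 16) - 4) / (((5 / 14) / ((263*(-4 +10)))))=-30771 / 4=-7692.75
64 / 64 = 1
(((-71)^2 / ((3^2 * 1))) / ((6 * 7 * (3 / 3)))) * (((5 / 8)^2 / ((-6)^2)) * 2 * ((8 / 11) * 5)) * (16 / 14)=630125 / 523908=1.20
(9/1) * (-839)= -7551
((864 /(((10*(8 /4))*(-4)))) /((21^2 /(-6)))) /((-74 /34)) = -612 /9065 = -0.07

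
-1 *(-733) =733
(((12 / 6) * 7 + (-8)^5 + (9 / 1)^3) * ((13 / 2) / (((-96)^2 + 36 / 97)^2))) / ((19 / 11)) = -0.00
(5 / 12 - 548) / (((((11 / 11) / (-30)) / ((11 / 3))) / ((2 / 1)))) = 361405 / 3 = 120468.33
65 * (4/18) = 130/9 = 14.44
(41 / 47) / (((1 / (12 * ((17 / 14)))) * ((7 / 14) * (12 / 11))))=7667 / 329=23.30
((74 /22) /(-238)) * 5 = -185 /2618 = -0.07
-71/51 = -1.39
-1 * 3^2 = -9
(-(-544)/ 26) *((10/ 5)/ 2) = 272/ 13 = 20.92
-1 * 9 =-9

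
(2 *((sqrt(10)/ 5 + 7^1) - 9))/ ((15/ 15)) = -4 + 2 *sqrt(10)/ 5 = -2.74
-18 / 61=-0.30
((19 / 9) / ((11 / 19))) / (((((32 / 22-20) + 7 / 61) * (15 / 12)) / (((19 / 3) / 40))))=-418399 / 16695450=-0.03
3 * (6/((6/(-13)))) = -39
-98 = -98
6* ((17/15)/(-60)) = -17/150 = -0.11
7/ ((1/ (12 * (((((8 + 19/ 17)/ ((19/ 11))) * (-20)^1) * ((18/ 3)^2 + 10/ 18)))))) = -314129200/ 969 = -324178.74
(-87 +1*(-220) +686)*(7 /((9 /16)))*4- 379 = 166381 /9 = 18486.78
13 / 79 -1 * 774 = -61133 / 79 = -773.84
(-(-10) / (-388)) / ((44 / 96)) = -60 / 1067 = -0.06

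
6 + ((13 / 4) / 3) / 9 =661 / 108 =6.12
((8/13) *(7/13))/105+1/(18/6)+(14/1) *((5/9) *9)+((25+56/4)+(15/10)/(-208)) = 109.33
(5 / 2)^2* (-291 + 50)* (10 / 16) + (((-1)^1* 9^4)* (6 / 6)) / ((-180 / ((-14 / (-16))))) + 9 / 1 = -72041 / 80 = -900.51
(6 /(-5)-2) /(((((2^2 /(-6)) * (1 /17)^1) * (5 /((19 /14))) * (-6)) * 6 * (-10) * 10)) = 323 /52500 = 0.01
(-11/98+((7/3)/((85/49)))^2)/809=10814327/5155312050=0.00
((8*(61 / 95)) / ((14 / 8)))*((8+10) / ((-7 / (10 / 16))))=-4392 / 931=-4.72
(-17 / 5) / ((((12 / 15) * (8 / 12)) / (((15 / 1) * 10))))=-3825 / 4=-956.25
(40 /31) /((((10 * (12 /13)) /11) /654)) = 31174 /31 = 1005.61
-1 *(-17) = 17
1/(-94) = -1/94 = -0.01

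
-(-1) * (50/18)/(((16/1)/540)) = 375/4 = 93.75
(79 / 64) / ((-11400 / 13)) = -1027 / 729600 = -0.00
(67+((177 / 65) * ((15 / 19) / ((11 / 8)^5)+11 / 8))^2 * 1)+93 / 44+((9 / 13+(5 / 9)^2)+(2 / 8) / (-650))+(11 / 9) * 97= 1691147109772847981017 / 8203246293508808256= 206.16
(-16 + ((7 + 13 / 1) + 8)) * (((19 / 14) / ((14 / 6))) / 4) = 171 / 98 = 1.74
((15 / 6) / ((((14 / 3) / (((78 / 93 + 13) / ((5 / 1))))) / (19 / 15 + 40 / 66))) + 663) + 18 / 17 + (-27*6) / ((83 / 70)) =3246862341 / 6123740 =530.21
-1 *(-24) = 24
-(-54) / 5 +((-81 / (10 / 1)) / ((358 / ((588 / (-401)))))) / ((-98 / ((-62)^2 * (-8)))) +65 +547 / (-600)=3673609967 / 43067400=85.30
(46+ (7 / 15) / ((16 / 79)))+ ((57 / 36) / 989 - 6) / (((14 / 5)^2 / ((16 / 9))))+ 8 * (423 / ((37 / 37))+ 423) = 713359441037 / 104675760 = 6814.94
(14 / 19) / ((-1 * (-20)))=0.04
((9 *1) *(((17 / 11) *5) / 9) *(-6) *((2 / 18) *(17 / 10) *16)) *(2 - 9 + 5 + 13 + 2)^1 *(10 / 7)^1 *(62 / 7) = -37269440 / 1617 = -23048.51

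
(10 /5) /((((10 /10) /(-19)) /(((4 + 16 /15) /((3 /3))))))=-2888 /15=-192.53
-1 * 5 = -5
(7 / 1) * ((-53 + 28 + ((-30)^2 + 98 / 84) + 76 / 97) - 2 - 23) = 3470845 / 582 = 5963.65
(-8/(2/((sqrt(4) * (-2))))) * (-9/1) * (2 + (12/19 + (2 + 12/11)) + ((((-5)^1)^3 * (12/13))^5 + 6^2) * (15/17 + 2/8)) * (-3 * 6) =-79189629591042765603936/1319204029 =-60028341219569.43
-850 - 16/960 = -51001/60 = -850.02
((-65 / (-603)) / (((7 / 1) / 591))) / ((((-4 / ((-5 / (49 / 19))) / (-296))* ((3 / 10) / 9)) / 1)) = -900191500 / 22981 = -39171.12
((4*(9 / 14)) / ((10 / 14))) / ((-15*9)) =-2 / 75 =-0.03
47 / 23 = 2.04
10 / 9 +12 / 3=46 / 9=5.11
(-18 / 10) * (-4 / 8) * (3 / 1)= 27 / 10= 2.70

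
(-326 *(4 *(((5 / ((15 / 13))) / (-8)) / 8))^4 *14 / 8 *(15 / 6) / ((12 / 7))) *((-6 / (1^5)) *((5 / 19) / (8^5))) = 5702917675 / 26439818674176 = 0.00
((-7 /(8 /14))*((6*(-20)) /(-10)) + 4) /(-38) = 143 /38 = 3.76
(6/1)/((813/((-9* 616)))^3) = -37866673152/19902511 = -1902.61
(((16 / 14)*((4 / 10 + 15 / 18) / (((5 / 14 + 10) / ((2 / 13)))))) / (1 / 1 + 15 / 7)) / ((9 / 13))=2072 / 215325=0.01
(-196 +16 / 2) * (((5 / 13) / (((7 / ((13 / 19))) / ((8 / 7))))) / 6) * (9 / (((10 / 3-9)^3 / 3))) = 913680 / 4574003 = 0.20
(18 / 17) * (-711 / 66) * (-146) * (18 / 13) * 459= 151349148 / 143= 1058385.65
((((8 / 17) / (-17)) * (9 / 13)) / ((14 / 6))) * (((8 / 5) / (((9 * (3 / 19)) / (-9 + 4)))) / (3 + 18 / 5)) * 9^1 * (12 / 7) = 218880 / 2025023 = 0.11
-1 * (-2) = 2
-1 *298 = -298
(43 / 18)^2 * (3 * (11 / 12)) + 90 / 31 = 747149 / 40176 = 18.60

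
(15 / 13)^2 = 225 / 169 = 1.33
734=734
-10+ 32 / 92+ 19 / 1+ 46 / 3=24.68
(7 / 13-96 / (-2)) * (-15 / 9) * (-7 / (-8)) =-22085 / 312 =-70.79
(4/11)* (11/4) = 1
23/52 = 0.44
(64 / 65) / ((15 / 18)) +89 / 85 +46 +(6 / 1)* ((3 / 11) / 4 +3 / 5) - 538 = -59044409 / 121550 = -485.76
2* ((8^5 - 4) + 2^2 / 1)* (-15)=-983040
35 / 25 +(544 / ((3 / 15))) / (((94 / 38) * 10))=26169 / 235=111.36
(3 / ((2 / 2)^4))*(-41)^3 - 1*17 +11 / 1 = -206769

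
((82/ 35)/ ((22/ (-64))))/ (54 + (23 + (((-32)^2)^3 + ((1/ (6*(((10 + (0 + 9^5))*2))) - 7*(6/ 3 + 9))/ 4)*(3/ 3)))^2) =-0.00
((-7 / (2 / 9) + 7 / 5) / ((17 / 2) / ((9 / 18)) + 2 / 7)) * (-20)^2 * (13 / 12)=-273910 / 363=-754.57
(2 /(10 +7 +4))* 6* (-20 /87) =-80 /609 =-0.13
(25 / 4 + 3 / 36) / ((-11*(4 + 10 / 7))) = -7 / 66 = -0.11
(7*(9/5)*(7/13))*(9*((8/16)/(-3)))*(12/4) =-3969/130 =-30.53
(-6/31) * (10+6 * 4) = -204/31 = -6.58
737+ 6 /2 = 740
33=33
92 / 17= 5.41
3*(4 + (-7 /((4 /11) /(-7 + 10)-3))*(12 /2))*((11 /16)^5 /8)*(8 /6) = 142208033 /99614720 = 1.43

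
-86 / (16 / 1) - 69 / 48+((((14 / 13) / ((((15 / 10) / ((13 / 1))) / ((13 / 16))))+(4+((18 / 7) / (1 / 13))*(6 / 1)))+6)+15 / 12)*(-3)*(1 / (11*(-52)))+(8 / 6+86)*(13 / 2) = 27003211 / 48048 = 562.00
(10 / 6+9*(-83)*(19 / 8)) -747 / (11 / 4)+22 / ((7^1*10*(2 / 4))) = -2043.47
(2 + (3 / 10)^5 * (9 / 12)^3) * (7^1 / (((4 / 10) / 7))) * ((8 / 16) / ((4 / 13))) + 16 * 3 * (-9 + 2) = 1276499357 / 20480000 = 62.33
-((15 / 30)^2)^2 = -1 / 16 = -0.06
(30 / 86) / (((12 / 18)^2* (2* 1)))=135 / 344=0.39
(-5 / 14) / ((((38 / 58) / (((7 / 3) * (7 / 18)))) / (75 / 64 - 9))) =169505 / 43776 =3.87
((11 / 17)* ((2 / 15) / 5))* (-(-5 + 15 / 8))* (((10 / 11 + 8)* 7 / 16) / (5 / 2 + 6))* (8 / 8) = 343 / 13872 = 0.02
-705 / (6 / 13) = -3055 / 2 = -1527.50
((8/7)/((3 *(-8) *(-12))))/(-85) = -1/21420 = -0.00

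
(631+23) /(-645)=-218 /215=-1.01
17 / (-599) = -17 / 599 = -0.03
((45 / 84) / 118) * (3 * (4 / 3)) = 15 / 826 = 0.02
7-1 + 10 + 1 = 17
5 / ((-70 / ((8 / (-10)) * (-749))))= -214 / 5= -42.80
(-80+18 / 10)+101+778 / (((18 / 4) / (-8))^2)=1005074 / 405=2481.66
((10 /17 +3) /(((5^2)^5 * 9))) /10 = 61 /14941406250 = 0.00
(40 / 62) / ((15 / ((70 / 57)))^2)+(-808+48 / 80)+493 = -314.40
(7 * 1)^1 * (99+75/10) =1491/2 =745.50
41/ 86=0.48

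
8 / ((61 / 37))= 296 / 61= 4.85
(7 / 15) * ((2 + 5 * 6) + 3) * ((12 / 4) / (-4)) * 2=-49 / 2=-24.50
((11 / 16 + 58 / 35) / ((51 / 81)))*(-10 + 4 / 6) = -11817 / 340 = -34.76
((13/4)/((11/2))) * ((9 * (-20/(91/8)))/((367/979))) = -64080/2569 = -24.94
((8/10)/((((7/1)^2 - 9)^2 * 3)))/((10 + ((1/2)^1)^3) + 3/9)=1/62750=0.00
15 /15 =1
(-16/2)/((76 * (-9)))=2/171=0.01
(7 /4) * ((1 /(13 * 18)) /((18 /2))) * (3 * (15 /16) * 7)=245 /14976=0.02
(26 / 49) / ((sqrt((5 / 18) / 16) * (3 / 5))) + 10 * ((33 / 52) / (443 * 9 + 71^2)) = 6.71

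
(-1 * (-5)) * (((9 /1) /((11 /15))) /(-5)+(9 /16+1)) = -4.46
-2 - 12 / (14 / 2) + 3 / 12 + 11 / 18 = -719 / 252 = -2.85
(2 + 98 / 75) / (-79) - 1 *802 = -4752098 / 5925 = -802.04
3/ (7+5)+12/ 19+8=675/ 76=8.88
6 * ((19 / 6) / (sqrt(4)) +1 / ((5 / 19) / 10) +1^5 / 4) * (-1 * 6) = -1434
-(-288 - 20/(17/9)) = 298.59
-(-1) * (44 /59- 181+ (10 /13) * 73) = -95185 /767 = -124.10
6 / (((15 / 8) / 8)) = 128 / 5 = 25.60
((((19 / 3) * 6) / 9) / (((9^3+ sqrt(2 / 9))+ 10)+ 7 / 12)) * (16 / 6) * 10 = 107920000 / 708890337 - 48640 * sqrt(2) / 708890337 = 0.15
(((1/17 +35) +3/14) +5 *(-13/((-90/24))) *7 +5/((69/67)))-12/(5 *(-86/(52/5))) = 161.75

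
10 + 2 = 12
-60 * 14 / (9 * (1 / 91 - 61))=2548 / 1665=1.53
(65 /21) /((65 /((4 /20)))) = 1 /105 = 0.01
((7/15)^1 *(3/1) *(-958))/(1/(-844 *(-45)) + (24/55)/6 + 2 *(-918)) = 560326536/767013685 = 0.73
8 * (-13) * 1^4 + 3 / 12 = -415 / 4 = -103.75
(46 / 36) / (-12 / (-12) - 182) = -23 / 3258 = -0.01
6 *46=276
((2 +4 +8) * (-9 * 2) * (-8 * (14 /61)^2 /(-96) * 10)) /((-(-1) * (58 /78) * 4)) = -401310 /107909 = -3.72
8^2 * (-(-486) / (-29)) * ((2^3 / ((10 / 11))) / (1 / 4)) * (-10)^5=109486080000 / 29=3775382068.97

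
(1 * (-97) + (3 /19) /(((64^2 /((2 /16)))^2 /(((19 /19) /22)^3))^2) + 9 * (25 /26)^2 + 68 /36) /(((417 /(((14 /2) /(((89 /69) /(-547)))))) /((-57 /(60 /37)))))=-21717.21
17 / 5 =3.40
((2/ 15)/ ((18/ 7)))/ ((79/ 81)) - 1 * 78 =-30789/ 395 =-77.95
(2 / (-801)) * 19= -38 / 801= -0.05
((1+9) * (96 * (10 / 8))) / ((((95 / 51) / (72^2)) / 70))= 4441651200 / 19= 233771115.79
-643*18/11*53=-613422/11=-55765.64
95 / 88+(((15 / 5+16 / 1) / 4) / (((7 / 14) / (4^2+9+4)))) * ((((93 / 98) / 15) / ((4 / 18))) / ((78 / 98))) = 71231 / 715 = 99.62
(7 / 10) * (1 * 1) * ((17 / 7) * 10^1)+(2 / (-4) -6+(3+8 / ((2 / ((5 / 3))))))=121 / 6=20.17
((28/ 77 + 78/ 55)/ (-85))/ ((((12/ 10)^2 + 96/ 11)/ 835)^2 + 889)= -18790213750/ 796872965665097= -0.00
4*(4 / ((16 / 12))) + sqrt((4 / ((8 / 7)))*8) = 2*sqrt(7) + 12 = 17.29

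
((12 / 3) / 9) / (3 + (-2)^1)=4 / 9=0.44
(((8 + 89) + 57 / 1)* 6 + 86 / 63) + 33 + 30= 62267 / 63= 988.37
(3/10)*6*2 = 18/5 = 3.60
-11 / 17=-0.65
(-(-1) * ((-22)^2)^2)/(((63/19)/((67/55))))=27109808/315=86062.88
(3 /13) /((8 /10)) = 15 /52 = 0.29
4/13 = 0.31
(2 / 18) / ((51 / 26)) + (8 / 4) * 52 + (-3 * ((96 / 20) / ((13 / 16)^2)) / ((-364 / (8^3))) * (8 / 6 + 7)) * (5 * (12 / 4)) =3939.31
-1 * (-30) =30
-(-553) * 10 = 5530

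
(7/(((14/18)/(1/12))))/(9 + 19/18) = 27/362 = 0.07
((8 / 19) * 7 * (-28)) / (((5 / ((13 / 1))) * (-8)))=2548 / 95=26.82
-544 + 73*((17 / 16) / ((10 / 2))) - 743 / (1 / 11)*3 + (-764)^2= 44691881 / 80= 558648.51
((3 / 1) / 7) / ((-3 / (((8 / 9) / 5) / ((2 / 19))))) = -0.24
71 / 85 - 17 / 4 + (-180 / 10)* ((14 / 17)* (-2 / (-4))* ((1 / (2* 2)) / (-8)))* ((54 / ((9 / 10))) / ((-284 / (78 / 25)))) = -172233 / 48280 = -3.57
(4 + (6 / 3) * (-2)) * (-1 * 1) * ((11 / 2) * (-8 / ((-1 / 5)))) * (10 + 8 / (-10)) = 0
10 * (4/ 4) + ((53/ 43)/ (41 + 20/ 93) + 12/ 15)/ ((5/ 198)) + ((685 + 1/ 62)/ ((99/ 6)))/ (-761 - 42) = 399211471829/ 9324634925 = 42.81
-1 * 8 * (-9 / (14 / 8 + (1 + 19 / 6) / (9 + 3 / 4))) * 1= 33696 / 1019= 33.07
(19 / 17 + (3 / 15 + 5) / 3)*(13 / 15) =2.47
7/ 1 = 7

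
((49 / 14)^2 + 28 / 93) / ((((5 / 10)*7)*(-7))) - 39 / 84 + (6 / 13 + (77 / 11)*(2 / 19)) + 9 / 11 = 1.04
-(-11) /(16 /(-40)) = -55 /2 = -27.50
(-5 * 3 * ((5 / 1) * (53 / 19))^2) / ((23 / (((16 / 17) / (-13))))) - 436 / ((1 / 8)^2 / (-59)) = 3020982499568 / 1834963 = 1646345.18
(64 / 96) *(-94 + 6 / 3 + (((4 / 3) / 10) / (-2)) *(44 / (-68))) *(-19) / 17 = 891062 / 13005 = 68.52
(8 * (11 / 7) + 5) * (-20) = -2460 / 7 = -351.43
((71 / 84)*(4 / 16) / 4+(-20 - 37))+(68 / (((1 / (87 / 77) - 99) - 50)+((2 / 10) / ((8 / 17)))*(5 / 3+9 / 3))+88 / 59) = -66323976487 / 1186030272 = -55.92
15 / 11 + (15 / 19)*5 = 1110 / 209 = 5.31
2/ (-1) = -2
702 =702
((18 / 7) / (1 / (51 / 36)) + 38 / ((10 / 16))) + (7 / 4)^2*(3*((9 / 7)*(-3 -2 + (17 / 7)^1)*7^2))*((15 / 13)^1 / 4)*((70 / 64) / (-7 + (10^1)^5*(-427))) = 183153878881091 / 2842112465920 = 64.44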